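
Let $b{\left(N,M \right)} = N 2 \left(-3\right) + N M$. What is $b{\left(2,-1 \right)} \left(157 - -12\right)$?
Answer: $-2366$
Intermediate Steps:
$b{\left(N,M \right)} = - 6 N + M N$ ($b{\left(N,M \right)} = 2 N \left(-3\right) + M N = - 6 N + M N$)
$b{\left(2,-1 \right)} \left(157 - -12\right) = 2 \left(-6 - 1\right) \left(157 - -12\right) = 2 \left(-7\right) \left(157 + \left(-46 + 58\right)\right) = - 14 \left(157 + 12\right) = \left(-14\right) 169 = -2366$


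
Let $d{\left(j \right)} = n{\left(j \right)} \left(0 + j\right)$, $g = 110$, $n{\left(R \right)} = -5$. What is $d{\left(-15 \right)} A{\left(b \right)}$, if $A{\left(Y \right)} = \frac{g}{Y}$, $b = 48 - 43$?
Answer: $1650$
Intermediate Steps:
$b = 5$ ($b = 48 - 43 = 5$)
$A{\left(Y \right)} = \frac{110}{Y}$
$d{\left(j \right)} = - 5 j$ ($d{\left(j \right)} = - 5 \left(0 + j\right) = - 5 j$)
$d{\left(-15 \right)} A{\left(b \right)} = \left(-5\right) \left(-15\right) \frac{110}{5} = 75 \cdot 110 \cdot \frac{1}{5} = 75 \cdot 22 = 1650$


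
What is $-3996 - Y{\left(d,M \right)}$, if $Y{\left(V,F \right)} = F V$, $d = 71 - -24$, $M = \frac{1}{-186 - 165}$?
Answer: $- \frac{1402501}{351} \approx -3995.7$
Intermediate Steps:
$M = - \frac{1}{351}$ ($M = \frac{1}{-351} = - \frac{1}{351} \approx -0.002849$)
$d = 95$ ($d = 71 + 24 = 95$)
$-3996 - Y{\left(d,M \right)} = -3996 - \left(- \frac{1}{351}\right) 95 = -3996 - - \frac{95}{351} = -3996 + \frac{95}{351} = - \frac{1402501}{351}$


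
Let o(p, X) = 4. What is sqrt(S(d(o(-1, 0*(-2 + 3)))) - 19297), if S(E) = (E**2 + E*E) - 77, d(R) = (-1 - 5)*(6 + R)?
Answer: I*sqrt(12174) ≈ 110.34*I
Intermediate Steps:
d(R) = -36 - 6*R (d(R) = -6*(6 + R) = -36 - 6*R)
S(E) = -77 + 2*E**2 (S(E) = (E**2 + E**2) - 77 = 2*E**2 - 77 = -77 + 2*E**2)
sqrt(S(d(o(-1, 0*(-2 + 3)))) - 19297) = sqrt((-77 + 2*(-36 - 6*4)**2) - 19297) = sqrt((-77 + 2*(-36 - 24)**2) - 19297) = sqrt((-77 + 2*(-60)**2) - 19297) = sqrt((-77 + 2*3600) - 19297) = sqrt((-77 + 7200) - 19297) = sqrt(7123 - 19297) = sqrt(-12174) = I*sqrt(12174)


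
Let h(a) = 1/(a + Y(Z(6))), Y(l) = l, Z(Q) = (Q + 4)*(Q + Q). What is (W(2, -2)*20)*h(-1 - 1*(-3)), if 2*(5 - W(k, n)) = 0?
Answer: 50/61 ≈ 0.81967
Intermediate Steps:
W(k, n) = 5 (W(k, n) = 5 - 1/2*0 = 5 + 0 = 5)
Z(Q) = 2*Q*(4 + Q) (Z(Q) = (4 + Q)*(2*Q) = 2*Q*(4 + Q))
h(a) = 1/(120 + a) (h(a) = 1/(a + 2*6*(4 + 6)) = 1/(a + 2*6*10) = 1/(a + 120) = 1/(120 + a))
(W(2, -2)*20)*h(-1 - 1*(-3)) = (5*20)/(120 + (-1 - 1*(-3))) = 100/(120 + (-1 + 3)) = 100/(120 + 2) = 100/122 = 100*(1/122) = 50/61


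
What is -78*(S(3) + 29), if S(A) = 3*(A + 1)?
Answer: -3198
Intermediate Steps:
S(A) = 3 + 3*A (S(A) = 3*(1 + A) = 3 + 3*A)
-78*(S(3) + 29) = -78*((3 + 3*3) + 29) = -78*((3 + 9) + 29) = -78*(12 + 29) = -78*41 = -3198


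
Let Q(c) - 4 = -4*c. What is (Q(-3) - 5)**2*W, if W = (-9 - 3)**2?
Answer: 17424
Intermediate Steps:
Q(c) = 4 - 4*c
W = 144 (W = (-12)**2 = 144)
(Q(-3) - 5)**2*W = ((4 - 4*(-3)) - 5)**2*144 = ((4 + 12) - 5)**2*144 = (16 - 5)**2*144 = 11**2*144 = 121*144 = 17424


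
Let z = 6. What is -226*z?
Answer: -1356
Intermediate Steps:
-226*z = -226*6 = -1356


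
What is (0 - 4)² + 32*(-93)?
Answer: -2960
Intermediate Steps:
(0 - 4)² + 32*(-93) = (-4)² - 2976 = 16 - 2976 = -2960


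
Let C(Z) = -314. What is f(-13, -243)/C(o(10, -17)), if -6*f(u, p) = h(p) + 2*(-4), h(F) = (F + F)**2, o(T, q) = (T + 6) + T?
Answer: 59047/471 ≈ 125.37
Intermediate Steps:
o(T, q) = 6 + 2*T (o(T, q) = (6 + T) + T = 6 + 2*T)
h(F) = 4*F**2 (h(F) = (2*F)**2 = 4*F**2)
f(u, p) = 4/3 - 2*p**2/3 (f(u, p) = -(4*p**2 + 2*(-4))/6 = -(4*p**2 - 8)/6 = -(-8 + 4*p**2)/6 = 4/3 - 2*p**2/3)
f(-13, -243)/C(o(10, -17)) = (4/3 - 2/3*(-243)**2)/(-314) = (4/3 - 2/3*59049)*(-1/314) = (4/3 - 39366)*(-1/314) = -118094/3*(-1/314) = 59047/471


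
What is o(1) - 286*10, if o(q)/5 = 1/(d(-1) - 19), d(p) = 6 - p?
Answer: -34325/12 ≈ -2860.4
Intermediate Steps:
o(q) = -5/12 (o(q) = 5/((6 - 1*(-1)) - 19) = 5/((6 + 1) - 19) = 5/(7 - 19) = 5/(-12) = 5*(-1/12) = -5/12)
o(1) - 286*10 = -5/12 - 286*10 = -5/12 - 2860 = -34325/12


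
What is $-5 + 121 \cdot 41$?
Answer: $4956$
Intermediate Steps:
$-5 + 121 \cdot 41 = -5 + 4961 = 4956$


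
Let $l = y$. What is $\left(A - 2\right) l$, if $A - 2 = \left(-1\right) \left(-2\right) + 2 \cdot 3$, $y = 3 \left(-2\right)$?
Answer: $-48$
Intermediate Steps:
$y = -6$
$l = -6$
$A = 10$ ($A = 2 + \left(\left(-1\right) \left(-2\right) + 2 \cdot 3\right) = 2 + \left(2 + 6\right) = 2 + 8 = 10$)
$\left(A - 2\right) l = \left(10 - 2\right) \left(-6\right) = 8 \left(-6\right) = -48$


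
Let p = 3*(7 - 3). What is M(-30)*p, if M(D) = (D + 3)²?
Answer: 8748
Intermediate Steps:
p = 12 (p = 3*4 = 12)
M(D) = (3 + D)²
M(-30)*p = (3 - 30)²*12 = (-27)²*12 = 729*12 = 8748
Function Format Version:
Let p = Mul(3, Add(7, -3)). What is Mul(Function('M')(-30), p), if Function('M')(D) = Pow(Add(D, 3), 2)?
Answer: 8748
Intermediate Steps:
p = 12 (p = Mul(3, 4) = 12)
Function('M')(D) = Pow(Add(3, D), 2)
Mul(Function('M')(-30), p) = Mul(Pow(Add(3, -30), 2), 12) = Mul(Pow(-27, 2), 12) = Mul(729, 12) = 8748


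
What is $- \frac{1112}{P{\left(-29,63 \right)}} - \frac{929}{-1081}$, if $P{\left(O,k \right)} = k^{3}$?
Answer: $\frac{231091591}{270300807} \approx 0.85494$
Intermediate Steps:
$- \frac{1112}{P{\left(-29,63 \right)}} - \frac{929}{-1081} = - \frac{1112}{63^{3}} - \frac{929}{-1081} = - \frac{1112}{250047} - - \frac{929}{1081} = \left(-1112\right) \frac{1}{250047} + \frac{929}{1081} = - \frac{1112}{250047} + \frac{929}{1081} = \frac{231091591}{270300807}$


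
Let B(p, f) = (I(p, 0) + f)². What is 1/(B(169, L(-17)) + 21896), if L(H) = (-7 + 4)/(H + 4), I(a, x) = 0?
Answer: 169/3700433 ≈ 4.5670e-5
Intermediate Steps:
L(H) = -3/(4 + H)
B(p, f) = f² (B(p, f) = (0 + f)² = f²)
1/(B(169, L(-17)) + 21896) = 1/((-3/(4 - 17))² + 21896) = 1/((-3/(-13))² + 21896) = 1/((-3*(-1/13))² + 21896) = 1/((3/13)² + 21896) = 1/(9/169 + 21896) = 1/(3700433/169) = 169/3700433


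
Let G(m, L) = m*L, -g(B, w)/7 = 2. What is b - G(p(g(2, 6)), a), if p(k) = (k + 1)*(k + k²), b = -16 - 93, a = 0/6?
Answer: -109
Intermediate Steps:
g(B, w) = -14 (g(B, w) = -7*2 = -14)
a = 0 (a = 0*(⅙) = 0)
b = -109
p(k) = (1 + k)*(k + k²)
G(m, L) = L*m
b - G(p(g(2, 6)), a) = -109 - 0*(-14*(1 + (-14)² + 2*(-14))) = -109 - 0*(-14*(1 + 196 - 28)) = -109 - 0*(-14*169) = -109 - 0*(-2366) = -109 - 1*0 = -109 + 0 = -109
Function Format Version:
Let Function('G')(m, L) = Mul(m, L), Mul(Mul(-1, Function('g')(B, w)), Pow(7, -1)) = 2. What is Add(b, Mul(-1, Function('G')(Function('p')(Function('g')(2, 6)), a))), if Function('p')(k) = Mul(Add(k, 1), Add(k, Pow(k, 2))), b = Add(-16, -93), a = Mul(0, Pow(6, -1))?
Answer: -109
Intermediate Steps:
Function('g')(B, w) = -14 (Function('g')(B, w) = Mul(-7, 2) = -14)
a = 0 (a = Mul(0, Rational(1, 6)) = 0)
b = -109
Function('p')(k) = Mul(Add(1, k), Add(k, Pow(k, 2)))
Function('G')(m, L) = Mul(L, m)
Add(b, Mul(-1, Function('G')(Function('p')(Function('g')(2, 6)), a))) = Add(-109, Mul(-1, Mul(0, Mul(-14, Add(1, Pow(-14, 2), Mul(2, -14)))))) = Add(-109, Mul(-1, Mul(0, Mul(-14, Add(1, 196, -28))))) = Add(-109, Mul(-1, Mul(0, Mul(-14, 169)))) = Add(-109, Mul(-1, Mul(0, -2366))) = Add(-109, Mul(-1, 0)) = Add(-109, 0) = -109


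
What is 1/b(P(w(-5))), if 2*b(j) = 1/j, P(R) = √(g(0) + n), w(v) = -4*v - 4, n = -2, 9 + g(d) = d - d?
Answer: 2*I*√11 ≈ 6.6332*I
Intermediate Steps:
g(d) = -9 (g(d) = -9 + (d - d) = -9 + 0 = -9)
w(v) = -4 - 4*v
P(R) = I*√11 (P(R) = √(-9 - 2) = √(-11) = I*√11)
b(j) = 1/(2*j)
1/b(P(w(-5))) = 1/(1/(2*((I*√11)))) = 1/((-I*√11/11)/2) = 1/(-I*√11/22) = 2*I*√11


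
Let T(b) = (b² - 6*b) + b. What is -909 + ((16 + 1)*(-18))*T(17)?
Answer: -63333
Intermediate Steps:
T(b) = b² - 5*b
-909 + ((16 + 1)*(-18))*T(17) = -909 + ((16 + 1)*(-18))*(17*(-5 + 17)) = -909 + (17*(-18))*(17*12) = -909 - 306*204 = -909 - 62424 = -63333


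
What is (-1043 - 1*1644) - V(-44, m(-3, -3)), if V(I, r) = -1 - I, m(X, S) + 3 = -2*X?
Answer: -2730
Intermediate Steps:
m(X, S) = -3 - 2*X
(-1043 - 1*1644) - V(-44, m(-3, -3)) = (-1043 - 1*1644) - (-1 - 1*(-44)) = (-1043 - 1644) - (-1 + 44) = -2687 - 1*43 = -2687 - 43 = -2730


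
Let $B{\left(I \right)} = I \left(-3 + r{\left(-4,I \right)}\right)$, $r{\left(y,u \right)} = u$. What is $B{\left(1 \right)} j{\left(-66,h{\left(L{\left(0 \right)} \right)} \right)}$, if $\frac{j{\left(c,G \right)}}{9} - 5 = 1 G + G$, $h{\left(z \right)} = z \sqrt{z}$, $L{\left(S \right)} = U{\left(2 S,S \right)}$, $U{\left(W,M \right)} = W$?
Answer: $-90$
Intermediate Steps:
$L{\left(S \right)} = 2 S$
$h{\left(z \right)} = z^{\frac{3}{2}}$
$j{\left(c,G \right)} = 45 + 18 G$ ($j{\left(c,G \right)} = 45 + 9 \left(1 G + G\right) = 45 + 9 \left(G + G\right) = 45 + 9 \cdot 2 G = 45 + 18 G$)
$B{\left(I \right)} = I \left(-3 + I\right)$
$B{\left(1 \right)} j{\left(-66,h{\left(L{\left(0 \right)} \right)} \right)} = 1 \left(-3 + 1\right) \left(45 + 18 \left(2 \cdot 0\right)^{\frac{3}{2}}\right) = 1 \left(-2\right) \left(45 + 18 \cdot 0^{\frac{3}{2}}\right) = - 2 \left(45 + 18 \cdot 0\right) = - 2 \left(45 + 0\right) = \left(-2\right) 45 = -90$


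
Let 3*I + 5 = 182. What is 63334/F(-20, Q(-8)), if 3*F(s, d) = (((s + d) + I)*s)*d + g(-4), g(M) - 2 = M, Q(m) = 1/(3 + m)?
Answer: 475005/383 ≈ 1240.2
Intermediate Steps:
I = 59 (I = -5/3 + (⅓)*182 = -5/3 + 182/3 = 59)
g(M) = 2 + M
F(s, d) = -⅔ + d*s*(59 + d + s)/3 (F(s, d) = ((((s + d) + 59)*s)*d + (2 - 4))/3 = ((((d + s) + 59)*s)*d - 2)/3 = (((59 + d + s)*s)*d - 2)/3 = ((s*(59 + d + s))*d - 2)/3 = (d*s*(59 + d + s) - 2)/3 = (-2 + d*s*(59 + d + s))/3 = -⅔ + d*s*(59 + d + s)/3)
63334/F(-20, Q(-8)) = 63334/(-⅔ + (⅓)*(-20)²/(3 - 8) + (⅓)*(-20)*(1/(3 - 8))² + (59/3)*(-20)/(3 - 8)) = 63334/(-⅔ + (⅓)*400/(-5) + (⅓)*(-20)*(1/(-5))² + (59/3)*(-20)/(-5)) = 63334/(-⅔ + (⅓)*(-⅕)*400 + (⅓)*(-20)*(-⅕)² + (59/3)*(-⅕)*(-20)) = 63334/(-⅔ - 80/3 + (⅓)*(-20)*(1/25) + 236/3) = 63334/(-⅔ - 80/3 - 4/15 + 236/3) = 63334/(766/15) = 63334*(15/766) = 475005/383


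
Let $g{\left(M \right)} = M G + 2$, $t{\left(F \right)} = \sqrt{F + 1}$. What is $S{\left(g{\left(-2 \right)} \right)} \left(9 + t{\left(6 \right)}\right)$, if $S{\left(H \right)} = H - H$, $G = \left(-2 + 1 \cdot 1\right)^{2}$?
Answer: $0$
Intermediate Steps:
$G = 1$ ($G = \left(-2 + 1\right)^{2} = \left(-1\right)^{2} = 1$)
$t{\left(F \right)} = \sqrt{1 + F}$
$g{\left(M \right)} = 2 + M$ ($g{\left(M \right)} = M 1 + 2 = M + 2 = 2 + M$)
$S{\left(H \right)} = 0$
$S{\left(g{\left(-2 \right)} \right)} \left(9 + t{\left(6 \right)}\right) = 0 \left(9 + \sqrt{1 + 6}\right) = 0 \left(9 + \sqrt{7}\right) = 0$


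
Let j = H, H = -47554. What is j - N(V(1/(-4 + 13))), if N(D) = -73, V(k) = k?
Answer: -47481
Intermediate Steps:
j = -47554
j - N(V(1/(-4 + 13))) = -47554 - 1*(-73) = -47554 + 73 = -47481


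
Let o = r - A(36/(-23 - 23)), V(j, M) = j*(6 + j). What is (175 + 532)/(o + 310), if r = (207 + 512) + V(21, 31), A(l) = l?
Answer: 16261/36726 ≈ 0.44277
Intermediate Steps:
r = 1286 (r = (207 + 512) + 21*(6 + 21) = 719 + 21*27 = 719 + 567 = 1286)
o = 29596/23 (o = 1286 - 36/(-23 - 23) = 1286 - 36/(-46) = 1286 - 36*(-1)/46 = 1286 - 1*(-18/23) = 1286 + 18/23 = 29596/23 ≈ 1286.8)
(175 + 532)/(o + 310) = (175 + 532)/(29596/23 + 310) = 707/(36726/23) = 707*(23/36726) = 16261/36726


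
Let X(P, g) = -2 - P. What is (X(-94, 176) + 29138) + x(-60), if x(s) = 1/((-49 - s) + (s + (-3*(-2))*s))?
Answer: 11955069/409 ≈ 29230.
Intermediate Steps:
x(s) = 1/(-49 + 6*s) (x(s) = 1/((-49 - s) + (s + 6*s)) = 1/((-49 - s) + 7*s) = 1/(-49 + 6*s))
(X(-94, 176) + 29138) + x(-60) = ((-2 - 1*(-94)) + 29138) + 1/(-49 + 6*(-60)) = ((-2 + 94) + 29138) + 1/(-49 - 360) = (92 + 29138) + 1/(-409) = 29230 - 1/409 = 11955069/409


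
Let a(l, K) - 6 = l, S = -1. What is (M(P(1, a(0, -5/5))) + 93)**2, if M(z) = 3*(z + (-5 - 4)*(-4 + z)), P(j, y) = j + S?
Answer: 40401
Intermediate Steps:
a(l, K) = 6 + l
P(j, y) = -1 + j (P(j, y) = j - 1 = -1 + j)
M(z) = 108 - 24*z (M(z) = 3*(z - 9*(-4 + z)) = 3*(z + (36 - 9*z)) = 3*(36 - 8*z) = 108 - 24*z)
(M(P(1, a(0, -5/5))) + 93)**2 = ((108 - 24*(-1 + 1)) + 93)**2 = ((108 - 24*0) + 93)**2 = ((108 + 0) + 93)**2 = (108 + 93)**2 = 201**2 = 40401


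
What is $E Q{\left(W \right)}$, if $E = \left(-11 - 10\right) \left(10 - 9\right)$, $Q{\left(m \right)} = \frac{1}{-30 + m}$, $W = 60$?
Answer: $- \frac{7}{10} \approx -0.7$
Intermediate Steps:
$E = -21$ ($E = \left(-21\right) 1 = -21$)
$E Q{\left(W \right)} = - \frac{21}{-30 + 60} = - \frac{21}{30} = \left(-21\right) \frac{1}{30} = - \frac{7}{10}$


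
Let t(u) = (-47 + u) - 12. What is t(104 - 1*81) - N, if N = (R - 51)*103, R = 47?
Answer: 376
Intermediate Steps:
t(u) = -59 + u
N = -412 (N = (47 - 51)*103 = -4*103 = -412)
t(104 - 1*81) - N = (-59 + (104 - 1*81)) - 1*(-412) = (-59 + (104 - 81)) + 412 = (-59 + 23) + 412 = -36 + 412 = 376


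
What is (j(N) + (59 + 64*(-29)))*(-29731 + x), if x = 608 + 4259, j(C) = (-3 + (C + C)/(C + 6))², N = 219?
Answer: 83724414592/1875 ≈ 4.4653e+7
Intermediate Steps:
j(C) = (-3 + 2*C/(6 + C))² (j(C) = (-3 + (2*C)/(6 + C))² = (-3 + 2*C/(6 + C))²)
x = 4867
(j(N) + (59 + 64*(-29)))*(-29731 + x) = ((18 + 219)²/(6 + 219)² + (59 + 64*(-29)))*(-29731 + 4867) = (237²/225² + (59 - 1856))*(-24864) = ((1/50625)*56169 - 1797)*(-24864) = (6241/5625 - 1797)*(-24864) = -10101884/5625*(-24864) = 83724414592/1875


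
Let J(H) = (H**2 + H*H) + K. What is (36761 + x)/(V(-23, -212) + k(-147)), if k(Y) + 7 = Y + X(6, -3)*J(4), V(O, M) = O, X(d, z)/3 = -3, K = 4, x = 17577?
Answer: -54338/501 ≈ -108.46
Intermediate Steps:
X(d, z) = -9 (X(d, z) = 3*(-3) = -9)
J(H) = 4 + 2*H**2 (J(H) = (H**2 + H*H) + 4 = (H**2 + H**2) + 4 = 2*H**2 + 4 = 4 + 2*H**2)
k(Y) = -331 + Y (k(Y) = -7 + (Y - 9*(4 + 2*4**2)) = -7 + (Y - 9*(4 + 2*16)) = -7 + (Y - 9*(4 + 32)) = -7 + (Y - 9*36) = -7 + (Y - 324) = -7 + (-324 + Y) = -331 + Y)
(36761 + x)/(V(-23, -212) + k(-147)) = (36761 + 17577)/(-23 + (-331 - 147)) = 54338/(-23 - 478) = 54338/(-501) = 54338*(-1/501) = -54338/501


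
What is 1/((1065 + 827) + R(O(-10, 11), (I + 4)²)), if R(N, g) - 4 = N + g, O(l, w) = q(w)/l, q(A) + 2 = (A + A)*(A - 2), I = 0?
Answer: 5/9462 ≈ 0.00052843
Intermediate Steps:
q(A) = -2 + 2*A*(-2 + A) (q(A) = -2 + (A + A)*(A - 2) = -2 + (2*A)*(-2 + A) = -2 + 2*A*(-2 + A))
O(l, w) = (-2 - 4*w + 2*w²)/l
R(N, g) = 4 + N + g (R(N, g) = 4 + (N + g) = 4 + N + g)
1/((1065 + 827) + R(O(-10, 11), (I + 4)²)) = 1/((1065 + 827) + (4 + 2*(-1 + 11² - 2*11)/(-10) + (0 + 4)²)) = 1/(1892 + (4 + 2*(-⅒)*(-1 + 121 - 22) + 4²)) = 1/(1892 + (4 + 2*(-⅒)*98 + 16)) = 1/(1892 + (4 - 98/5 + 16)) = 1/(1892 + ⅖) = 1/(9462/5) = 5/9462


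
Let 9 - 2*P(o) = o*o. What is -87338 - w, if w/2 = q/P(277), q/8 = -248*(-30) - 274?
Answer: -418771378/4795 ≈ -87335.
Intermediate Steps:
q = 57328 (q = 8*(-248*(-30) - 274) = 8*(7440 - 274) = 8*7166 = 57328)
P(o) = 9/2 - o²/2 (P(o) = 9/2 - o*o/2 = 9/2 - o²/2)
w = -14332/4795 (w = 2*(57328/(9/2 - ½*277²)) = 2*(57328/(9/2 - ½*76729)) = 2*(57328/(9/2 - 76729/2)) = 2*(57328/(-38360)) = 2*(57328*(-1/38360)) = 2*(-7166/4795) = -14332/4795 ≈ -2.9889)
-87338 - w = -87338 - 1*(-14332/4795) = -87338 + 14332/4795 = -418771378/4795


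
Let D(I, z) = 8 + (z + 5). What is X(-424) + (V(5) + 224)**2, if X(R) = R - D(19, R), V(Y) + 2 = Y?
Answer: 51516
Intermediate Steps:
V(Y) = -2 + Y
D(I, z) = 13 + z (D(I, z) = 8 + (5 + z) = 13 + z)
X(R) = -13 (X(R) = R - (13 + R) = R + (-13 - R) = -13)
X(-424) + (V(5) + 224)**2 = -13 + ((-2 + 5) + 224)**2 = -13 + (3 + 224)**2 = -13 + 227**2 = -13 + 51529 = 51516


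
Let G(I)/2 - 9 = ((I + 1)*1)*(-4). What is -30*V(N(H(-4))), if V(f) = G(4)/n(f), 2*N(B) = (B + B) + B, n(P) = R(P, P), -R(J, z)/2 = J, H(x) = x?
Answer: 55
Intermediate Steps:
R(J, z) = -2*J
n(P) = -2*P
G(I) = 10 - 8*I (G(I) = 18 + 2*(((I + 1)*1)*(-4)) = 18 + 2*(((1 + I)*1)*(-4)) = 18 + 2*((1 + I)*(-4)) = 18 + 2*(-4 - 4*I) = 18 + (-8 - 8*I) = 10 - 8*I)
N(B) = 3*B/2 (N(B) = ((B + B) + B)/2 = (2*B + B)/2 = (3*B)/2 = 3*B/2)
V(f) = 11/f (V(f) = (10 - 8*4)/((-2*f)) = (10 - 32)*(-1/(2*f)) = -(-11)/f = 11/f)
-30*V(N(H(-4))) = -330/((3/2)*(-4)) = -330/(-6) = -330*(-1)/6 = -30*(-11/6) = 55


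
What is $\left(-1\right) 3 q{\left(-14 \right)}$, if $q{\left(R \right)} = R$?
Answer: $42$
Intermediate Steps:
$\left(-1\right) 3 q{\left(-14 \right)} = \left(-1\right) 3 \left(-14\right) = \left(-3\right) \left(-14\right) = 42$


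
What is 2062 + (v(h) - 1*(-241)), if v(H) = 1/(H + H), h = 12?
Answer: 55273/24 ≈ 2303.0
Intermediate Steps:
v(H) = 1/(2*H)
2062 + (v(h) - 1*(-241)) = 2062 + ((½)/12 - 1*(-241)) = 2062 + ((½)*(1/12) + 241) = 2062 + (1/24 + 241) = 2062 + 5785/24 = 55273/24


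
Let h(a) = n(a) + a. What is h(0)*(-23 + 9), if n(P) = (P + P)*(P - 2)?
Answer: 0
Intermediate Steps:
n(P) = 2*P*(-2 + P) (n(P) = (2*P)*(-2 + P) = 2*P*(-2 + P))
h(a) = a + 2*a*(-2 + a) (h(a) = 2*a*(-2 + a) + a = a + 2*a*(-2 + a))
h(0)*(-23 + 9) = (0*(-3 + 2*0))*(-23 + 9) = (0*(-3 + 0))*(-14) = (0*(-3))*(-14) = 0*(-14) = 0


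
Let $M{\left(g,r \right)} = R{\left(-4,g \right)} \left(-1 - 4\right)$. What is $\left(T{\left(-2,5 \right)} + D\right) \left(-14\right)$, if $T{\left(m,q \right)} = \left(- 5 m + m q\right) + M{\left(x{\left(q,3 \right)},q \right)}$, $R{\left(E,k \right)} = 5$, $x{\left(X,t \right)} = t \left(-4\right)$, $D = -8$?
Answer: $462$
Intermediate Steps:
$x{\left(X,t \right)} = - 4 t$
$M{\left(g,r \right)} = -25$ ($M{\left(g,r \right)} = 5 \left(-1 - 4\right) = 5 \left(-5\right) = -25$)
$T{\left(m,q \right)} = -25 - 5 m + m q$ ($T{\left(m,q \right)} = \left(- 5 m + m q\right) - 25 = -25 - 5 m + m q$)
$\left(T{\left(-2,5 \right)} + D\right) \left(-14\right) = \left(\left(-25 - -10 - 10\right) - 8\right) \left(-14\right) = \left(\left(-25 + 10 - 10\right) - 8\right) \left(-14\right) = \left(-25 - 8\right) \left(-14\right) = \left(-33\right) \left(-14\right) = 462$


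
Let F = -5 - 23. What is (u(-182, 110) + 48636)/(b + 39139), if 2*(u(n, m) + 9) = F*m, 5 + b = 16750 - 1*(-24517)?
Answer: 47087/80401 ≈ 0.58565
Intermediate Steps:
b = 41262 (b = -5 + (16750 - 1*(-24517)) = -5 + (16750 + 24517) = -5 + 41267 = 41262)
F = -28
u(n, m) = -9 - 14*m (u(n, m) = -9 + (-28*m)/2 = -9 - 14*m)
(u(-182, 110) + 48636)/(b + 39139) = ((-9 - 14*110) + 48636)/(41262 + 39139) = ((-9 - 1540) + 48636)/80401 = (-1549 + 48636)*(1/80401) = 47087*(1/80401) = 47087/80401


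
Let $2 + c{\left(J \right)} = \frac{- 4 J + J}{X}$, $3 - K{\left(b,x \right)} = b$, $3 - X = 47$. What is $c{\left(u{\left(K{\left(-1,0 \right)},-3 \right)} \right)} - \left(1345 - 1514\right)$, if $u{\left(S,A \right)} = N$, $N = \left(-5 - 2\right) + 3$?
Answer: $\frac{1834}{11} \approx 166.73$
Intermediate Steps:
$X = -44$ ($X = 3 - 47 = -44$)
$N = -4$ ($N = -7 + 3 = -4$)
$K{\left(b,x \right)} = 3 - b$
$u{\left(S,A \right)} = -4$
$c{\left(J \right)} = -2 + \frac{3 J}{44}$ ($c{\left(J \right)} = -2 + \frac{- 4 J + J}{-44} = -2 + - 3 J \left(- \frac{1}{44}\right) = -2 + \frac{3 J}{44}$)
$c{\left(u{\left(K{\left(-1,0 \right)},-3 \right)} \right)} - \left(1345 - 1514\right) = \left(-2 + \frac{3}{44} \left(-4\right)\right) - \left(1345 - 1514\right) = \left(-2 - \frac{3}{11}\right) - \left(1345 - 1514\right) = - \frac{25}{11} - -169 = - \frac{25}{11} + 169 = \frac{1834}{11}$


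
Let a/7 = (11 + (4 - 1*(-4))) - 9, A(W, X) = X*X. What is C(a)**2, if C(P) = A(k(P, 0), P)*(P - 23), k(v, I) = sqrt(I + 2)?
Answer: 53038090000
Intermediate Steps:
k(v, I) = sqrt(2 + I)
A(W, X) = X**2
a = 70 (a = 7*((11 + (4 - 1*(-4))) - 9) = 7*((11 + (4 + 4)) - 9) = 7*((11 + 8) - 9) = 7*(19 - 9) = 7*10 = 70)
C(P) = P**2*(-23 + P) (C(P) = P**2*(P - 23) = P**2*(-23 + P))
C(a)**2 = (70**2*(-23 + 70))**2 = (4900*47)**2 = 230300**2 = 53038090000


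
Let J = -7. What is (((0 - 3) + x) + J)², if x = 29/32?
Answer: 84681/1024 ≈ 82.696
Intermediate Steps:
x = 29/32 (x = 29*(1/32) = 29/32 ≈ 0.90625)
(((0 - 3) + x) + J)² = (((0 - 3) + 29/32) - 7)² = ((-3 + 29/32) - 7)² = (-67/32 - 7)² = (-291/32)² = 84681/1024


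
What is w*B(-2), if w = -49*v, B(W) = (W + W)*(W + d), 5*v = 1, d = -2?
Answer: -784/5 ≈ -156.80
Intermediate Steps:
v = ⅕ (v = (⅕)*1 = ⅕ ≈ 0.20000)
B(W) = 2*W*(-2 + W) (B(W) = (W + W)*(W - 2) = (2*W)*(-2 + W) = 2*W*(-2 + W))
w = -49/5 (w = -49*⅕ = -49/5 ≈ -9.8000)
w*B(-2) = -98*(-2)*(-2 - 2)/5 = -98*(-2)*(-4)/5 = -49/5*16 = -784/5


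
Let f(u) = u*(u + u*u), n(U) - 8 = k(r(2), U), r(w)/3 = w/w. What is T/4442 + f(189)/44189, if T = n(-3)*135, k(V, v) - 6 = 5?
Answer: 30261154365/196287538 ≈ 154.17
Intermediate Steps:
r(w) = 3 (r(w) = 3*(w/w) = 3*1 = 3)
k(V, v) = 11 (k(V, v) = 6 + 5 = 11)
n(U) = 19 (n(U) = 8 + 11 = 19)
T = 2565 (T = 19*135 = 2565)
f(u) = u*(u + u**2)
T/4442 + f(189)/44189 = 2565/4442 + (189**2*(1 + 189))/44189 = 2565*(1/4442) + (35721*190)*(1/44189) = 2565/4442 + 6786990*(1/44189) = 2565/4442 + 6786990/44189 = 30261154365/196287538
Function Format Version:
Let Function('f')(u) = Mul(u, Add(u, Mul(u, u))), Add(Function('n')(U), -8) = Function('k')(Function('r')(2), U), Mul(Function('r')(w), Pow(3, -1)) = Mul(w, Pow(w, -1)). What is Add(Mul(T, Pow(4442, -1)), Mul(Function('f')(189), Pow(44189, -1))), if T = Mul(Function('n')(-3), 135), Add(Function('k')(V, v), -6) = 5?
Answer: Rational(30261154365, 196287538) ≈ 154.17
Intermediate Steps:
Function('r')(w) = 3 (Function('r')(w) = Mul(3, Mul(w, Pow(w, -1))) = Mul(3, 1) = 3)
Function('k')(V, v) = 11 (Function('k')(V, v) = Add(6, 5) = 11)
Function('n')(U) = 19 (Function('n')(U) = Add(8, 11) = 19)
T = 2565 (T = Mul(19, 135) = 2565)
Function('f')(u) = Mul(u, Add(u, Pow(u, 2)))
Add(Mul(T, Pow(4442, -1)), Mul(Function('f')(189), Pow(44189, -1))) = Add(Mul(2565, Pow(4442, -1)), Mul(Mul(Pow(189, 2), Add(1, 189)), Pow(44189, -1))) = Add(Mul(2565, Rational(1, 4442)), Mul(Mul(35721, 190), Rational(1, 44189))) = Add(Rational(2565, 4442), Mul(6786990, Rational(1, 44189))) = Add(Rational(2565, 4442), Rational(6786990, 44189)) = Rational(30261154365, 196287538)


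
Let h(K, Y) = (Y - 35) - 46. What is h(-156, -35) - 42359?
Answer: -42475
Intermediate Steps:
h(K, Y) = -81 + Y (h(K, Y) = (-35 + Y) - 46 = -81 + Y)
h(-156, -35) - 42359 = (-81 - 35) - 42359 = -116 - 42359 = -42475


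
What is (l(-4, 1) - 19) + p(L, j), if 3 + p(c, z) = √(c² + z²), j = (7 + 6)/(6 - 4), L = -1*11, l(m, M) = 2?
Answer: -20 + √653/2 ≈ -7.2231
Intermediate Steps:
L = -11
j = 13/2 ≈ 6.5000
p(c, z) = -3 + √(c² + z²)
(l(-4, 1) - 19) + p(L, j) = (2 - 19) + (-3 + √((-11)² + (13/2)²)) = -17 + (-3 + √(121 + 169/4)) = -17 + (-3 + √(653/4)) = -17 + (-3 + √653/2) = -20 + √653/2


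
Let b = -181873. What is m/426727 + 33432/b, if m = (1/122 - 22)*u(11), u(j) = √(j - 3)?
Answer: -33432/181873 - 2683*√2/26030347 ≈ -0.18397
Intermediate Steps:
u(j) = √(-3 + j)
m = -2683*√2/61 (m = (1/122 - 22)*√(-3 + 11) = (1/122 - 22)*√8 = -2683*√2/61 ≈ -62.202)
m/426727 + 33432/b = -2683*√2/61/426727 + 33432/(-181873) = -2683*√2/61*(1/426727) + 33432*(-1/181873) = -2683*√2/26030347 - 33432/181873 = -33432/181873 - 2683*√2/26030347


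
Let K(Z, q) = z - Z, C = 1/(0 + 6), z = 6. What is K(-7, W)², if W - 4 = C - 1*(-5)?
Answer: 169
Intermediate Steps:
C = ⅙ (C = 1/6 = ⅙ ≈ 0.16667)
W = 55/6 (W = 4 + (⅙ - 1*(-5)) = 4 + (⅙ + 5) = 4 + 31/6 = 55/6 ≈ 9.1667)
K(Z, q) = 6 - Z
K(-7, W)² = (6 - 1*(-7))² = (6 + 7)² = 13² = 169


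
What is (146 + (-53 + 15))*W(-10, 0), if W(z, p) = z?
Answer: -1080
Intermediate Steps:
(146 + (-53 + 15))*W(-10, 0) = (146 + (-53 + 15))*(-10) = (146 - 38)*(-10) = 108*(-10) = -1080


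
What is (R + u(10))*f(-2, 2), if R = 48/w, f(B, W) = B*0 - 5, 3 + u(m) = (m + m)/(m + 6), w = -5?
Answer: 227/4 ≈ 56.750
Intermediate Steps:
u(m) = -3 + 2*m/(6 + m) (u(m) = -3 + (m + m)/(m + 6) = -3 + (2*m)/(6 + m) = -3 + 2*m/(6 + m))
f(B, W) = -5 (f(B, W) = 0 - 5 = -5)
R = -48/5 (R = 48/(-5) = 48*(-⅕) = -48/5 ≈ -9.6000)
(R + u(10))*f(-2, 2) = (-48/5 + (-18 - 1*10)/(6 + 10))*(-5) = (-48/5 + (-18 - 10)/16)*(-5) = (-48/5 + (1/16)*(-28))*(-5) = (-48/5 - 7/4)*(-5) = -227/20*(-5) = 227/4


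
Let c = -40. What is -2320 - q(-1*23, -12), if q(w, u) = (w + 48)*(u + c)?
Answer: -1020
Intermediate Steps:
q(w, u) = (-40 + u)*(48 + w) (q(w, u) = (w + 48)*(u - 40) = (48 + w)*(-40 + u) = (-40 + u)*(48 + w))
-2320 - q(-1*23, -12) = -2320 - (-1920 - (-40)*23 + 48*(-12) - (-12)*23) = -2320 - (-1920 - 40*(-23) - 576 - 12*(-23)) = -2320 - (-1920 + 920 - 576 + 276) = -2320 - 1*(-1300) = -2320 + 1300 = -1020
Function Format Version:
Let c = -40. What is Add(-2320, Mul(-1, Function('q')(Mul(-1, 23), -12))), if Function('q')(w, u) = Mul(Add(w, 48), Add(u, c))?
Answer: -1020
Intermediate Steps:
Function('q')(w, u) = Mul(Add(-40, u), Add(48, w)) (Function('q')(w, u) = Mul(Add(w, 48), Add(u, -40)) = Mul(Add(48, w), Add(-40, u)) = Mul(Add(-40, u), Add(48, w)))
Add(-2320, Mul(-1, Function('q')(Mul(-1, 23), -12))) = Add(-2320, Mul(-1, Add(-1920, Mul(-40, Mul(-1, 23)), Mul(48, -12), Mul(-12, Mul(-1, 23))))) = Add(-2320, Mul(-1, Add(-1920, Mul(-40, -23), -576, Mul(-12, -23)))) = Add(-2320, Mul(-1, Add(-1920, 920, -576, 276))) = Add(-2320, Mul(-1, -1300)) = Add(-2320, 1300) = -1020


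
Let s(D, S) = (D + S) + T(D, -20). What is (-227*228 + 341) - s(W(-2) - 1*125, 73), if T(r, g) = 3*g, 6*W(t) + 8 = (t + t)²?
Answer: -153913/3 ≈ -51304.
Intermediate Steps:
W(t) = -4/3 + 2*t²/3 (W(t) = -4/3 + (t + t)²/6 = -4/3 + (2*t)²/6 = -4/3 + (4*t²)/6 = -4/3 + 2*t²/3)
s(D, S) = -60 + D + S (s(D, S) = (D + S) + 3*(-20) = (D + S) - 60 = -60 + D + S)
(-227*228 + 341) - s(W(-2) - 1*125, 73) = (-227*228 + 341) - (-60 + ((-4/3 + (⅔)*(-2)²) - 1*125) + 73) = (-51756 + 341) - (-60 + ((-4/3 + (⅔)*4) - 125) + 73) = -51415 - (-60 + ((-4/3 + 8/3) - 125) + 73) = -51415 - (-60 + (4/3 - 125) + 73) = -51415 - (-60 - 371/3 + 73) = -51415 - 1*(-332/3) = -51415 + 332/3 = -153913/3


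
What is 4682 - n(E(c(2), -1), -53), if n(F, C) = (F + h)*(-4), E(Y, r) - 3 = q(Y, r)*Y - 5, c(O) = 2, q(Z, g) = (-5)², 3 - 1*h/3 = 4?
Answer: 4862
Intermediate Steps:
h = -3 (h = 9 - 3*4 = 9 - 12 = -3)
q(Z, g) = 25
E(Y, r) = -2 + 25*Y (E(Y, r) = 3 + (25*Y - 5) = 3 + (-5 + 25*Y) = -2 + 25*Y)
n(F, C) = 12 - 4*F (n(F, C) = (F - 3)*(-4) = (-3 + F)*(-4) = 12 - 4*F)
4682 - n(E(c(2), -1), -53) = 4682 - (12 - 4*(-2 + 25*2)) = 4682 - (12 - 4*(-2 + 50)) = 4682 - (12 - 4*48) = 4682 - (12 - 192) = 4682 - 1*(-180) = 4682 + 180 = 4862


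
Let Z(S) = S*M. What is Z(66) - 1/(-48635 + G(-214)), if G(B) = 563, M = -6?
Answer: -19036511/48072 ≈ -396.00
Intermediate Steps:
Z(S) = -6*S (Z(S) = S*(-6) = -6*S)
Z(66) - 1/(-48635 + G(-214)) = -6*66 - 1/(-48635 + 563) = -396 - 1/(-48072) = -396 - 1*(-1/48072) = -396 + 1/48072 = -19036511/48072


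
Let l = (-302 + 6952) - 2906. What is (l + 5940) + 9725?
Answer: 19409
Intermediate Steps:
l = 3744 (l = 6650 - 2906 = 3744)
(l + 5940) + 9725 = (3744 + 5940) + 9725 = 9684 + 9725 = 19409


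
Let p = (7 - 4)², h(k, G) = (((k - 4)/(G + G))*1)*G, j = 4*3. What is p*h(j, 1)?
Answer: 36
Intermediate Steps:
j = 12
h(k, G) = -2 + k/2 (h(k, G) = (((-4 + k)/((2*G)))*1)*G = (((-4 + k)*(1/(2*G)))*1)*G = (((-4 + k)/(2*G))*1)*G = ((-4 + k)/(2*G))*G = -2 + k/2)
p = 9 (p = 3² = 9)
p*h(j, 1) = 9*(-2 + (½)*12) = 9*(-2 + 6) = 9*4 = 36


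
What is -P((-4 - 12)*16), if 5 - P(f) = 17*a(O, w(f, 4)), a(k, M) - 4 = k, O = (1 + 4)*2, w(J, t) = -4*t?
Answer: 233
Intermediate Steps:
O = 10 (O = 5*2 = 10)
a(k, M) = 4 + k
P(f) = -233 (P(f) = 5 - 17*(4 + 10) = 5 - 17*14 = 5 - 1*238 = 5 - 238 = -233)
-P((-4 - 12)*16) = -1*(-233) = 233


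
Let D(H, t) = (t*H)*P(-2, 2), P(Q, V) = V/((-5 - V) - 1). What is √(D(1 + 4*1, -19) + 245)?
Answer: 5*√43/2 ≈ 16.394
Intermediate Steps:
P(Q, V) = V/(-6 - V)
D(H, t) = -H*t/4 (D(H, t) = (t*H)*(-1*2/(6 + 2)) = (H*t)*(-1*2/8) = (H*t)*(-1*2*⅛) = (H*t)*(-¼) = -H*t/4)
√(D(1 + 4*1, -19) + 245) = √(-¼*(1 + 4*1)*(-19) + 245) = √(-¼*(1 + 4)*(-19) + 245) = √(-¼*5*(-19) + 245) = √(95/4 + 245) = √(1075/4) = 5*√43/2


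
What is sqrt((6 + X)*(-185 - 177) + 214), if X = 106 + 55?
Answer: 4*I*sqrt(3765) ≈ 245.44*I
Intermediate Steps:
X = 161
sqrt((6 + X)*(-185 - 177) + 214) = sqrt((6 + 161)*(-185 - 177) + 214) = sqrt(167*(-362) + 214) = sqrt(-60454 + 214) = sqrt(-60240) = 4*I*sqrt(3765)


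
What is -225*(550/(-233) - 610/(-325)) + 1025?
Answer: 3434305/3029 ≈ 1133.8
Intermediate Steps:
-225*(550/(-233) - 610/(-325)) + 1025 = -225*(550*(-1/233) - 610*(-1/325)) + 1025 = -225*(-550/233 + 122/65) + 1025 = -225*(-7324/15145) + 1025 = 329580/3029 + 1025 = 3434305/3029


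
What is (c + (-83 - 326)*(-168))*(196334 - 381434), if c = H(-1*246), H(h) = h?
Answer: -12673056600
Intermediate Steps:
c = -246 (c = -1*246 = -246)
(c + (-83 - 326)*(-168))*(196334 - 381434) = (-246 + (-83 - 326)*(-168))*(196334 - 381434) = (-246 - 409*(-168))*(-185100) = (-246 + 68712)*(-185100) = 68466*(-185100) = -12673056600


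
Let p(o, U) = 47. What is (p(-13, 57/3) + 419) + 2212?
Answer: 2678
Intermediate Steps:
(p(-13, 57/3) + 419) + 2212 = (47 + 419) + 2212 = 466 + 2212 = 2678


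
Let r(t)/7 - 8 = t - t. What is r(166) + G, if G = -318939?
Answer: -318883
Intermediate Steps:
r(t) = 56 (r(t) = 56 + 7*(t - t) = 56 + 7*0 = 56 + 0 = 56)
r(166) + G = 56 - 318939 = -318883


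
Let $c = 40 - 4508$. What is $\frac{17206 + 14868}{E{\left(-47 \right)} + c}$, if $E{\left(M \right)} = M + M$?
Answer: $- \frac{16037}{2281} \approx -7.0307$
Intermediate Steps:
$E{\left(M \right)} = 2 M$
$c = -4468$ ($c = 40 - 4508 = -4468$)
$\frac{17206 + 14868}{E{\left(-47 \right)} + c} = \frac{17206 + 14868}{2 \left(-47\right) - 4468} = \frac{32074}{-94 - 4468} = \frac{32074}{-4562} = 32074 \left(- \frac{1}{4562}\right) = - \frac{16037}{2281}$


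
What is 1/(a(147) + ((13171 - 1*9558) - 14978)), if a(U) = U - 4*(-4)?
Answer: -1/11202 ≈ -8.9270e-5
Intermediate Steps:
a(U) = 16 + U (a(U) = U + 16 = 16 + U)
1/(a(147) + ((13171 - 1*9558) - 14978)) = 1/((16 + 147) + ((13171 - 1*9558) - 14978)) = 1/(163 + ((13171 - 9558) - 14978)) = 1/(163 + (3613 - 14978)) = 1/(163 - 11365) = 1/(-11202) = -1/11202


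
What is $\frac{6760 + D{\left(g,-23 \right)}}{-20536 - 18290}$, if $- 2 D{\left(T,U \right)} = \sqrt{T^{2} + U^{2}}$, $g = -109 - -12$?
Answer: $- \frac{3380}{19413} + \frac{\sqrt{9938}}{77652} \approx -0.17283$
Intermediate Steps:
$g = -97$ ($g = -109 + 12 = -97$)
$D{\left(T,U \right)} = - \frac{\sqrt{T^{2} + U^{2}}}{2}$
$\frac{6760 + D{\left(g,-23 \right)}}{-20536 - 18290} = \frac{6760 - \frac{\sqrt{\left(-97\right)^{2} + \left(-23\right)^{2}}}{2}}{-20536 - 18290} = \frac{6760 - \frac{\sqrt{9409 + 529}}{2}}{-20536 - 18290} = \frac{6760 - \frac{\sqrt{9938}}{2}}{-38826} = \left(6760 - \frac{\sqrt{9938}}{2}\right) \left(- \frac{1}{38826}\right) = - \frac{3380}{19413} + \frac{\sqrt{9938}}{77652}$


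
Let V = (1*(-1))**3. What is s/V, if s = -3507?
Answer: 3507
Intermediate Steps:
V = -1 (V = (-1)**3 = -1)
s/V = -3507/(-1) = -3507*(-1) = 3507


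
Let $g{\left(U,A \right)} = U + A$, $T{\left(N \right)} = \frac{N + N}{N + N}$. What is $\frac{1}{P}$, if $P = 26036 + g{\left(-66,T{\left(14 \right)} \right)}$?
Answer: $\frac{1}{25971} \approx 3.8504 \cdot 10^{-5}$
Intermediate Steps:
$T{\left(N \right)} = 1$ ($T{\left(N \right)} = \frac{2 N}{2 N} = 2 N \frac{1}{2 N} = 1$)
$g{\left(U,A \right)} = A + U$
$P = 25971$ ($P = 26036 + \left(1 - 66\right) = 26036 - 65 = 25971$)
$\frac{1}{P} = \frac{1}{25971}$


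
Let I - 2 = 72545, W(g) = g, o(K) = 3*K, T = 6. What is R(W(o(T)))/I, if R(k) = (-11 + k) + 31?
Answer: 38/72547 ≈ 0.00052380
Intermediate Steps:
I = 72547 (I = 2 + 72545 = 72547)
R(k) = 20 + k
R(W(o(T)))/I = (20 + 3*6)/72547 = (20 + 18)*(1/72547) = 38*(1/72547) = 38/72547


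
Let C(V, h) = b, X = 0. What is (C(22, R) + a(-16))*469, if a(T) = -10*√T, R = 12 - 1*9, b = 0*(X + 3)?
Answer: -18760*I ≈ -18760.0*I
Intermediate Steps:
b = 0 (b = 0*(0 + 3) = 0*3 = 0)
R = 3 (R = 12 - 9 = 3)
C(V, h) = 0
(C(22, R) + a(-16))*469 = (0 - 40*I)*469 = -40*I*469 = -18760*I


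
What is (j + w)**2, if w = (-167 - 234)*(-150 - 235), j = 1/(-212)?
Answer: 1071227959885161/44944 ≈ 2.3835e+10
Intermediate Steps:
j = -1/212 ≈ -0.0047170
w = 154385 (w = -401*(-385) = 154385)
(j + w)**2 = (-1/212 + 154385)**2 = (32729619/212)**2 = 1071227959885161/44944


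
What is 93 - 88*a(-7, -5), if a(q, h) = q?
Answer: 709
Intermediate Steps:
93 - 88*a(-7, -5) = 93 - 88*(-7) = 93 + 616 = 709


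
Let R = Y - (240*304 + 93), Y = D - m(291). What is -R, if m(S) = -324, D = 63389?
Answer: 9340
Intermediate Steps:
Y = 63713 (Y = 63389 - 1*(-324) = 63389 + 324 = 63713)
R = -9340 (R = 63713 - (240*304 + 93) = 63713 - (72960 + 93) = 63713 - 1*73053 = 63713 - 73053 = -9340)
-R = -1*(-9340) = 9340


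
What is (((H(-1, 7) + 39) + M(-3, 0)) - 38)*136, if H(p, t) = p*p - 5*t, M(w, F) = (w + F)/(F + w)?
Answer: -4352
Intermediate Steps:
M(w, F) = 1 (M(w, F) = (F + w)/(F + w) = 1)
H(p, t) = p² - 5*t
(((H(-1, 7) + 39) + M(-3, 0)) - 38)*136 = (((((-1)² - 5*7) + 39) + 1) - 38)*136 = ((((1 - 35) + 39) + 1) - 38)*136 = (((-34 + 39) + 1) - 38)*136 = ((5 + 1) - 38)*136 = (6 - 38)*136 = -32*136 = -4352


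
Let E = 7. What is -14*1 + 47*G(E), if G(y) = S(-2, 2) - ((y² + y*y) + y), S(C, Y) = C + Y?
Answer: -4949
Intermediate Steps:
G(y) = -y - 2*y² (G(y) = (-2 + 2) - ((y² + y*y) + y) = 0 - ((y² + y²) + y) = 0 - (2*y² + y) = 0 - (y + 2*y²) = 0 + (-y - 2*y²) = -y - 2*y²)
-14*1 + 47*G(E) = -14*1 + 47*(7*(-1 - 2*7)) = -14 + 47*(7*(-1 - 14)) = -14 + 47*(7*(-15)) = -14 + 47*(-105) = -14 - 4935 = -4949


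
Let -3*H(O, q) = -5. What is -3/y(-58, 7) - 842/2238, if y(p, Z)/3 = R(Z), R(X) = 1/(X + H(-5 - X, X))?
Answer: -3373/373 ≈ -9.0429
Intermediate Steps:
H(O, q) = 5/3 (H(O, q) = -1/3*(-5) = 5/3)
R(X) = 1/(5/3 + X) (R(X) = 1/(X + 5/3) = 1/(5/3 + X))
y(p, Z) = 9/(5 + 3*Z) (y(p, Z) = 3*(3/(5 + 3*Z)) = 9/(5 + 3*Z))
-3/y(-58, 7) - 842/2238 = -3/(9/(5 + 3*7)) - 842/2238 = -3/(9/(5 + 21)) - 842*1/2238 = -3/(9/26) - 421/1119 = -3/(9*(1/26)) - 421/1119 = -3/9/26 - 421/1119 = -3*26/9 - 421/1119 = -26/3 - 421/1119 = -3373/373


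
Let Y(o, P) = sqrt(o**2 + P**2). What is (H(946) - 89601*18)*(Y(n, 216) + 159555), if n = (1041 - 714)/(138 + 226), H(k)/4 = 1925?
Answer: -256104602490 - 2407677*sqrt(686871145)/182 ≈ -2.5645e+11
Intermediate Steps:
H(k) = 7700 (H(k) = 4*1925 = 7700)
n = 327/364 ≈ 0.89835
Y(o, P) = sqrt(P**2 + o**2)
(H(946) - 89601*18)*(Y(n, 216) + 159555) = (7700 - 89601*18)*(sqrt(216**2 + (327/364)**2) + 159555) = (7700 - 1612818)*(sqrt(46656 + 106929/132496) + 159555) = -1605118*(sqrt(6181840305/132496) + 159555) = -1605118*(3*sqrt(686871145)/364 + 159555) = -1605118*(159555 + 3*sqrt(686871145)/364) = -256104602490 - 2407677*sqrt(686871145)/182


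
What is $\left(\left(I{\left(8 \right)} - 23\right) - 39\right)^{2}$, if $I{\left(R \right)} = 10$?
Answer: $2704$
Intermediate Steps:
$\left(\left(I{\left(8 \right)} - 23\right) - 39\right)^{2} = \left(\left(10 - 23\right) - 39\right)^{2} = \left(-13 - 39\right)^{2} = \left(-52\right)^{2} = 2704$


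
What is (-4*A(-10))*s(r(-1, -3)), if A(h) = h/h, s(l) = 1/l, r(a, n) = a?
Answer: 4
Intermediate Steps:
A(h) = 1
(-4*A(-10))*s(r(-1, -3)) = -4*1/(-1) = -4*(-1) = 4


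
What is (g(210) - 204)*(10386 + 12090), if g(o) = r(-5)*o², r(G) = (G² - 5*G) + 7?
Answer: 56493336096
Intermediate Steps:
r(G) = 7 + G² - 5*G
g(o) = 57*o² (g(o) = (7 + (-5)² - 5*(-5))*o² = (7 + 25 + 25)*o² = 57*o²)
(g(210) - 204)*(10386 + 12090) = (57*210² - 204)*(10386 + 12090) = (57*44100 - 204)*22476 = (2513700 - 204)*22476 = 2513496*22476 = 56493336096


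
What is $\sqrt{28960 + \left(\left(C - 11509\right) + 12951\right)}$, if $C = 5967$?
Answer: $9 \sqrt{449} \approx 190.71$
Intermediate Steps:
$\sqrt{28960 + \left(\left(C - 11509\right) + 12951\right)} = \sqrt{28960 + \left(\left(5967 - 11509\right) + 12951\right)} = \sqrt{28960 + \left(-5542 + 12951\right)} = \sqrt{28960 + 7409} = \sqrt{36369} = 9 \sqrt{449}$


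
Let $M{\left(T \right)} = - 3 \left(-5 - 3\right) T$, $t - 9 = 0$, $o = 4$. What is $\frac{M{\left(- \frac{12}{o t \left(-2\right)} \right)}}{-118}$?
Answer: $- \frac{2}{59} \approx -0.033898$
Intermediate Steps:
$t = 9$ ($t = 9 + 0 = 9$)
$M{\left(T \right)} = 24 T$ ($M{\left(T \right)} = \left(-3\right) \left(-8\right) T = 24 T$)
$\frac{M{\left(- \frac{12}{o t \left(-2\right)} \right)}}{-118} = \frac{24 \left(- \frac{12}{4 \cdot 9 \left(-2\right)}\right)}{-118} = 24 \left(- \frac{12}{36 \left(-2\right)}\right) \left(- \frac{1}{118}\right) = 24 \left(- \frac{12}{-72}\right) \left(- \frac{1}{118}\right) = 24 \left(\left(-12\right) \left(- \frac{1}{72}\right)\right) \left(- \frac{1}{118}\right) = 24 \cdot \frac{1}{6} \left(- \frac{1}{118}\right) = 4 \left(- \frac{1}{118}\right) = - \frac{2}{59}$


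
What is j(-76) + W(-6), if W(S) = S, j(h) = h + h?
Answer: -158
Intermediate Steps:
j(h) = 2*h
j(-76) + W(-6) = 2*(-76) - 6 = -152 - 6 = -158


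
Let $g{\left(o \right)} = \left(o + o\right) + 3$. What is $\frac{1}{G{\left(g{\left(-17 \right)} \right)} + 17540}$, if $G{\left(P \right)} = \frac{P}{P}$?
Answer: $\frac{1}{17541} \approx 5.7009 \cdot 10^{-5}$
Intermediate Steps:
$g{\left(o \right)} = 3 + 2 o$ ($g{\left(o \right)} = 2 o + 3 = 3 + 2 o$)
$G{\left(P \right)} = 1$
$\frac{1}{G{\left(g{\left(-17 \right)} \right)} + 17540} = \frac{1}{1 + 17540} = \frac{1}{17541}$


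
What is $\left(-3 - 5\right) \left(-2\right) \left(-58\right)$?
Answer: $-928$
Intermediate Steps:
$\left(-3 - 5\right) \left(-2\right) \left(-58\right) = \left(-8\right) \left(-2\right) \left(-58\right) = 16 \left(-58\right) = -928$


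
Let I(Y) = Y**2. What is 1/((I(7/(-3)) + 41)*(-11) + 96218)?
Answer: 9/861364 ≈ 1.0449e-5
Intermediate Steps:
1/((I(7/(-3)) + 41)*(-11) + 96218) = 1/(((7/(-3))**2 + 41)*(-11) + 96218) = 1/(((7*(-1/3))**2 + 41)*(-11) + 96218) = 1/(((-7/3)**2 + 41)*(-11) + 96218) = 1/((49/9 + 41)*(-11) + 96218) = 1/((418/9)*(-11) + 96218) = 1/(-4598/9 + 96218) = 1/(861364/9) = 9/861364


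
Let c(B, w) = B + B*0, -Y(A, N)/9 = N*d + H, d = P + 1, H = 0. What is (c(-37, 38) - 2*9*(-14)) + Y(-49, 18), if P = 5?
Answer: -757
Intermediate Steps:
d = 6 (d = 5 + 1 = 6)
Y(A, N) = -54*N (Y(A, N) = -9*(N*6 + 0) = -9*(6*N + 0) = -54*N)
c(B, w) = B (c(B, w) = B + 0 = B)
(c(-37, 38) - 2*9*(-14)) + Y(-49, 18) = (-37 - 2*9*(-14)) - 54*18 = (-37 - 18*(-14)) - 972 = (-37 + 252) - 972 = 215 - 972 = -757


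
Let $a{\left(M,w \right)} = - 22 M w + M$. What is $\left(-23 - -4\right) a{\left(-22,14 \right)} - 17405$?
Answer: $-145731$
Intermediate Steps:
$a{\left(M,w \right)} = M - 22 M w$ ($a{\left(M,w \right)} = - 22 M w + M = M - 22 M w$)
$\left(-23 - -4\right) a{\left(-22,14 \right)} - 17405 = \left(-23 - -4\right) \left(- 22 \left(1 - 308\right)\right) - 17405 = \left(-23 + 4\right) \left(- 22 \left(1 - 308\right)\right) - 17405 = - 19 \left(\left(-22\right) \left(-307\right)\right) - 17405 = \left(-19\right) 6754 - 17405 = -128326 - 17405 = -145731$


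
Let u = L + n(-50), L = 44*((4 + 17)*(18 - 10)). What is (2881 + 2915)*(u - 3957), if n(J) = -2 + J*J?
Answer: 34387668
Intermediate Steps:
L = 7392 (L = 44*(21*8) = 44*168 = 7392)
n(J) = -2 + J**2
u = 9890 (u = 7392 + (-2 + (-50)**2) = 7392 + (-2 + 2500) = 7392 + 2498 = 9890)
(2881 + 2915)*(u - 3957) = (2881 + 2915)*(9890 - 3957) = 5796*5933 = 34387668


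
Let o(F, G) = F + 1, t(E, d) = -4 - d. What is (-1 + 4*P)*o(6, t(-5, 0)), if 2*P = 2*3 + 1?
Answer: 91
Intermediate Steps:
P = 7/2 (P = (2*3 + 1)/2 = (6 + 1)/2 = (½)*7 = 7/2 ≈ 3.5000)
o(F, G) = 1 + F
(-1 + 4*P)*o(6, t(-5, 0)) = (-1 + 4*(7/2))*(1 + 6) = (-1 + 14)*7 = 13*7 = 91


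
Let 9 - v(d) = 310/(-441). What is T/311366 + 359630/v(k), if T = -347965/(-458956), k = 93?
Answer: 2060364491813899265/55589381325544 ≈ 37064.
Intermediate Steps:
T = 347965/458956 (T = -347965*(-1/458956) = 347965/458956 ≈ 0.75817)
v(d) = 4279/441 (v(d) = 9 - 310/(-441) = 9 - 310*(-1)/441 = 9 - 1*(-310/441) = 9 + 310/441 = 4279/441)
T/311366 + 359630/v(k) = (347965/458956)/311366 + 359630/(4279/441) = (347965/458956)*(1/311366) + 359630*(441/4279) = 347965/142903293896 + 158596830/4279 = 2060364491813899265/55589381325544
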